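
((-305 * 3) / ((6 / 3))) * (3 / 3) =-915 / 2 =-457.50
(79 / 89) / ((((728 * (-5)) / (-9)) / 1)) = 711 / 323960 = 0.00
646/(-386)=-323/193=-1.67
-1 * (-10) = 10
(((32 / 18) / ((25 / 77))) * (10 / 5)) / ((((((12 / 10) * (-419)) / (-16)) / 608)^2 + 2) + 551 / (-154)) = -4488679129088 / 645669160443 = -6.95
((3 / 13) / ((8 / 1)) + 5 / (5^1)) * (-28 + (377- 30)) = 34133 / 104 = 328.20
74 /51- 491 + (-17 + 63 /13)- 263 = -506998 /663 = -764.70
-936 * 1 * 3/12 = -234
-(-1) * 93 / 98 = 93 / 98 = 0.95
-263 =-263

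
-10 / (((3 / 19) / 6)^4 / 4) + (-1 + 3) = -83405438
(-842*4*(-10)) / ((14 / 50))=842000 / 7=120285.71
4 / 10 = 2 / 5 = 0.40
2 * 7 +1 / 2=29 / 2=14.50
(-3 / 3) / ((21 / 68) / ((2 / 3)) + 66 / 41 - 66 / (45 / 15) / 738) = -50184 / 102535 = -0.49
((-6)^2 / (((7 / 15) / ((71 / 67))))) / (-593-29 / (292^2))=-3269021760 / 23713381489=-0.14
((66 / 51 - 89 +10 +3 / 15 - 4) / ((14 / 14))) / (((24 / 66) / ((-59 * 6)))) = 79345.98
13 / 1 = 13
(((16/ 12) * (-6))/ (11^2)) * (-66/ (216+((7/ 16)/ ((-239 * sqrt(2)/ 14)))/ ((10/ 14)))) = 157395840 * sqrt(2)/ 93809314341061+1895137689600/ 93809314341061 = 0.02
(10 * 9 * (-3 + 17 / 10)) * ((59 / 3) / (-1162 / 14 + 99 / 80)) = 184080 / 6541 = 28.14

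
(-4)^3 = -64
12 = 12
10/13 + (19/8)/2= 407/208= 1.96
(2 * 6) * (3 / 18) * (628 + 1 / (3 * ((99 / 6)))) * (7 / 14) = 62174 / 99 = 628.02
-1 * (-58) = 58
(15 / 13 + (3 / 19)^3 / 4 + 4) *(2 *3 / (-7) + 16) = 97443839 / 1248338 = 78.06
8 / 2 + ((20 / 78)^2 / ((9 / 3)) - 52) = -218924 / 4563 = -47.98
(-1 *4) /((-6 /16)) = 32 /3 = 10.67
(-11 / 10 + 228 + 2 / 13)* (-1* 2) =-29517 / 65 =-454.11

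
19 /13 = 1.46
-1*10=-10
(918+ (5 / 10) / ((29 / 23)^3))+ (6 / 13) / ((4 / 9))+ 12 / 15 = 1458601543 / 1585285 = 920.09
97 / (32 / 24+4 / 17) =4947 / 80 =61.84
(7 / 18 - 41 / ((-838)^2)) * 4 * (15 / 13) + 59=416253286 / 6846879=60.79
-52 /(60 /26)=-22.53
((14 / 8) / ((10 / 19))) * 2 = 133 / 20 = 6.65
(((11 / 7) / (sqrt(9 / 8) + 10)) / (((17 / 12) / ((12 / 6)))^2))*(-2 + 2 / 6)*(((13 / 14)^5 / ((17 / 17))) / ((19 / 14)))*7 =-19604270400 / 10428457781 + 1470320280*sqrt(2) / 10428457781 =-1.68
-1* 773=-773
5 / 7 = 0.71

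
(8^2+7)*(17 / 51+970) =206681 / 3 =68893.67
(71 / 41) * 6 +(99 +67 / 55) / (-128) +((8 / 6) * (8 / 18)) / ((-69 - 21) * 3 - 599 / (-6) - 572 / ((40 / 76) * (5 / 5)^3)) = 117634202611 / 12244866480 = 9.61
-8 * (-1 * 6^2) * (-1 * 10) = -2880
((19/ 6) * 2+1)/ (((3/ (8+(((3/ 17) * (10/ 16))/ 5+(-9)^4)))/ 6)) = 9827257/ 102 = 96345.66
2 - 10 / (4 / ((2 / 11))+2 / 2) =1.57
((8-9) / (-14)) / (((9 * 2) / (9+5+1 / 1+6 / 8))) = 1 / 16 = 0.06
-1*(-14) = 14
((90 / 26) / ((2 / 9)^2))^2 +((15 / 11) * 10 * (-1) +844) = 170844611 / 29744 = 5743.83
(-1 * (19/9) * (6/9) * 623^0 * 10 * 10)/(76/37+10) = -11.68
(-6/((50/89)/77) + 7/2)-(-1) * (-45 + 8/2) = -42993/50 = -859.86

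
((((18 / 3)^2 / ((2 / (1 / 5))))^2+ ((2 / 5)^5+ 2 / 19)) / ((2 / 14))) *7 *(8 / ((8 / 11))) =418456962 / 59375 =7047.70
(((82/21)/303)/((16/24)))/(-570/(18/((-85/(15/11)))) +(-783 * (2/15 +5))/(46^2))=1301340/132755388689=0.00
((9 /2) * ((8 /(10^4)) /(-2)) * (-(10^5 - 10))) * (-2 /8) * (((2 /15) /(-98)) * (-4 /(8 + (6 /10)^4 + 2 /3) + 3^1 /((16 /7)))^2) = 1536916711228173 /34122069506560000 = 0.05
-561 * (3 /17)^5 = -8019 /83521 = -0.10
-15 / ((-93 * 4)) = 5 / 124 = 0.04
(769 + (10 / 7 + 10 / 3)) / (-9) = -16249 / 189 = -85.97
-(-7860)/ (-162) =-1310/ 27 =-48.52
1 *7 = 7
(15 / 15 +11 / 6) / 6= 17 / 36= 0.47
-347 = -347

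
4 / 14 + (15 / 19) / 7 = 53 / 133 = 0.40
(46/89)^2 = 2116/7921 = 0.27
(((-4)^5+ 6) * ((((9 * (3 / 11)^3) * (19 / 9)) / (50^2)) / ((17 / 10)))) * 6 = -1566702 / 2828375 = -0.55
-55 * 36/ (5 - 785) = 2.54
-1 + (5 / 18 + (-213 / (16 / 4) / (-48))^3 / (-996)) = -0.72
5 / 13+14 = 187 / 13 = 14.38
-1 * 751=-751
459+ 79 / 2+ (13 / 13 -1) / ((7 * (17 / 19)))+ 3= 1003 / 2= 501.50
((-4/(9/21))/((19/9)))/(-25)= 84/475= 0.18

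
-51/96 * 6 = -51/16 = -3.19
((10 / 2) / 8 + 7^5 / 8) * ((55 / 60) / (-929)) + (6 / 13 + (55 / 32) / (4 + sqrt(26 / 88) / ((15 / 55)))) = -43527723 / 41834728 - 165 * sqrt(143) / 6928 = -1.33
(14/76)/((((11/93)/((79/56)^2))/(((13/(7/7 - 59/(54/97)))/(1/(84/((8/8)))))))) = -32.24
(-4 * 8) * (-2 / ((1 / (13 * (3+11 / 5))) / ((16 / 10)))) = 173056 / 25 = 6922.24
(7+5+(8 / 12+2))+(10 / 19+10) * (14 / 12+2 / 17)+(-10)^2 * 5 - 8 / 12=511166 / 969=527.52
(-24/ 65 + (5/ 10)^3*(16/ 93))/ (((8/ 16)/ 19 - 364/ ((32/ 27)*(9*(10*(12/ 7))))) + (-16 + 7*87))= -2556032/ 4344537873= -0.00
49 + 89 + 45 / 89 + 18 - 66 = 8055 / 89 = 90.51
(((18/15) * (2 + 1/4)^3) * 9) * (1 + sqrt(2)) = 19683/160 + 19683 * sqrt(2)/160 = 296.99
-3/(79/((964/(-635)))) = 2892/50165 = 0.06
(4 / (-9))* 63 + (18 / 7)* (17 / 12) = -341 / 14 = -24.36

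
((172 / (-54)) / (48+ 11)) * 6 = -172 / 531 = -0.32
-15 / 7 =-2.14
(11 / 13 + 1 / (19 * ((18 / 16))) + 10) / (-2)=-24215 / 4446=-5.45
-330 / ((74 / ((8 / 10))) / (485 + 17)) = -1790.92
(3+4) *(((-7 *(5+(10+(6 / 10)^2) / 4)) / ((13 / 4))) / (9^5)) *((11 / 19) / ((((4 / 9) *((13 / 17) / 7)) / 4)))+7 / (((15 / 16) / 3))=3916348247 / 175561425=22.31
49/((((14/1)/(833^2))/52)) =126287798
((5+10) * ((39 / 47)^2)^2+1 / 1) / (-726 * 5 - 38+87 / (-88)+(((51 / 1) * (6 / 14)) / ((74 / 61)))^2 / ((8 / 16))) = -233653456693888 / 86984678382475235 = -0.00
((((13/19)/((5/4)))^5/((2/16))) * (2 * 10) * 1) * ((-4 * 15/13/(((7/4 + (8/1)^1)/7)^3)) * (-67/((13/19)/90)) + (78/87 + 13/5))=118368.26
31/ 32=0.97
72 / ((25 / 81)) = 233.28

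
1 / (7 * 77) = 1 / 539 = 0.00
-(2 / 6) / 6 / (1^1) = -1 / 18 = -0.06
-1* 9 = -9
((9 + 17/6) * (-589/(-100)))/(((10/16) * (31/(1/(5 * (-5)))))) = -1349/9375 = -0.14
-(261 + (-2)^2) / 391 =-265 / 391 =-0.68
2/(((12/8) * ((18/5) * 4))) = 5/54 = 0.09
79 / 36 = 2.19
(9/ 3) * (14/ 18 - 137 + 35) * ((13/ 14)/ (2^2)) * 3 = -11843/ 56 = -211.48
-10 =-10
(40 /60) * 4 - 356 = -1060 /3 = -353.33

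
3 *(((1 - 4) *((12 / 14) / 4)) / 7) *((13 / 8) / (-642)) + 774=129858741 / 167776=774.00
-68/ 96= -17/ 24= -0.71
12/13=0.92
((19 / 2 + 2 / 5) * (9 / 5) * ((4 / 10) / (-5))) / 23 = -891 / 14375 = -0.06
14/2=7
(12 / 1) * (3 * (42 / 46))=756 / 23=32.87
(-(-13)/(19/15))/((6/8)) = 260/19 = 13.68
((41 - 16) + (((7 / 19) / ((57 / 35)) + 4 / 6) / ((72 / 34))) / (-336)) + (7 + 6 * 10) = 1205180617 / 13099968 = 92.00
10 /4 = 5 /2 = 2.50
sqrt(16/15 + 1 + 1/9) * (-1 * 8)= -56 * sqrt(10)/15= -11.81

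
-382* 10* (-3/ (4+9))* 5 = 57300/ 13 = 4407.69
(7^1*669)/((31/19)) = 88977/31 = 2870.23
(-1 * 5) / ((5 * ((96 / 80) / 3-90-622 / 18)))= 45 / 5587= 0.01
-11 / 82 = -0.13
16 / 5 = 3.20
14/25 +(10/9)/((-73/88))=-12802/16425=-0.78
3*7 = 21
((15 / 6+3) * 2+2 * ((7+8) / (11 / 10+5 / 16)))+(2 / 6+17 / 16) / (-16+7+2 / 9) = 4582039 / 142832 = 32.08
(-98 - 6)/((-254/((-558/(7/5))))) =-145080/889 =-163.19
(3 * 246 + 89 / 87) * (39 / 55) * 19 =9956.66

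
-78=-78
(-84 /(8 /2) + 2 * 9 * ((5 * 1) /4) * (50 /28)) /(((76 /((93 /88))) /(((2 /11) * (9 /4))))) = 449469 /4119808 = 0.11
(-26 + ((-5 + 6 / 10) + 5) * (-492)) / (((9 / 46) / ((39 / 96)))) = -240097 / 360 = -666.94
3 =3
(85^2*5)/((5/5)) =36125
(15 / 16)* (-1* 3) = -45 / 16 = -2.81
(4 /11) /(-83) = -4 /913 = -0.00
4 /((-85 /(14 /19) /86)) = -4816 /1615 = -2.98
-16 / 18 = -8 / 9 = -0.89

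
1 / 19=0.05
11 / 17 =0.65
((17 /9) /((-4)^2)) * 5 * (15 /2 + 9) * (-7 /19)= -6545 /1824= -3.59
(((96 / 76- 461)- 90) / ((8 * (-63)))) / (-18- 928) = -10445 / 9058896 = -0.00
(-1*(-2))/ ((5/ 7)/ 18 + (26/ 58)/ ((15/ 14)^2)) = 60900/ 13099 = 4.65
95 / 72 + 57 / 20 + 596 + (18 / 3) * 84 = 397501 / 360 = 1104.17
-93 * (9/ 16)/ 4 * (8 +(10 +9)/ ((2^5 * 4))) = -872991/ 8192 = -106.57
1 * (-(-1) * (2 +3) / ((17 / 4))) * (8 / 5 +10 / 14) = 324 / 119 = 2.72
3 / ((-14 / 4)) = -6 / 7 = -0.86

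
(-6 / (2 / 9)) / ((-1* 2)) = 13.50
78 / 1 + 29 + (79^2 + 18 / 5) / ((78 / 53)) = 1696549 / 390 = 4350.13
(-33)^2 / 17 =1089 / 17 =64.06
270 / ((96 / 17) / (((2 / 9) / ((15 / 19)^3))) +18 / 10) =17490450 / 926603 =18.88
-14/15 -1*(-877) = 13141/15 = 876.07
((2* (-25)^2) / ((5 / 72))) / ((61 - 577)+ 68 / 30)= -135000 / 3853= -35.04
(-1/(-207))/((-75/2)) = -2/15525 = -0.00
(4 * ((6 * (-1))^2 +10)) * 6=1104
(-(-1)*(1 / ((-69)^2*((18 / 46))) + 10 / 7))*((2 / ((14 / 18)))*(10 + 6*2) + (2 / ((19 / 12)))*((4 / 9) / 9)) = 3790243964 / 46830231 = 80.94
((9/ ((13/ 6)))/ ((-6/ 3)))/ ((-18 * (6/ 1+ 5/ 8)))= 12/ 689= 0.02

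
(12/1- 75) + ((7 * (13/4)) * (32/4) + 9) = 128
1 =1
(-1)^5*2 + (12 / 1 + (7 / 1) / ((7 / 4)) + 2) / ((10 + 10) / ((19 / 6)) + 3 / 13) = 404 / 539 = 0.75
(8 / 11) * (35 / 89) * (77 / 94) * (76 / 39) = 74480 / 163137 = 0.46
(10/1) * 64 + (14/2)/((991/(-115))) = 633435/991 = 639.19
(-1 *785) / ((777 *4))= -785 / 3108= -0.25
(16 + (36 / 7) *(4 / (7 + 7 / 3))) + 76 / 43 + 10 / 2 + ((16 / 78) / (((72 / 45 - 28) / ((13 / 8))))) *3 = 6934645 / 278124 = 24.93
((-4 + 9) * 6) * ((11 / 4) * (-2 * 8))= -1320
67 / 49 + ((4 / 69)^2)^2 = 1518709651 / 1110688929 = 1.37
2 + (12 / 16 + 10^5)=400011 / 4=100002.75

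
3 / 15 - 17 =-84 / 5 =-16.80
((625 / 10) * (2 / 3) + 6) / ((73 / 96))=4576 / 73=62.68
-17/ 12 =-1.42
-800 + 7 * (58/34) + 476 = -5305/17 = -312.06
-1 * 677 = -677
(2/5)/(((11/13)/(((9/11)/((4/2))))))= 0.19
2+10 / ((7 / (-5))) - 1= -43 / 7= -6.14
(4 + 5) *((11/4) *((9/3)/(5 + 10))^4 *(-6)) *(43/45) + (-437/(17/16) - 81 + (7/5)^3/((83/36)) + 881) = 3436393591/8818750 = 389.67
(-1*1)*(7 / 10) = -7 / 10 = -0.70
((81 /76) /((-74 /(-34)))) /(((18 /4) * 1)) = 153 /1406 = 0.11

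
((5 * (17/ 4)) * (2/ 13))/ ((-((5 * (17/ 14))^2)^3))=-3764768/ 57681690625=-0.00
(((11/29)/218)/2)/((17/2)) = 11/107474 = 0.00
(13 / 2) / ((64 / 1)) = 13 / 128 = 0.10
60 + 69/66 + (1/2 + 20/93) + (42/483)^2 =33426841/541167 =61.77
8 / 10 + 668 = 3344 / 5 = 668.80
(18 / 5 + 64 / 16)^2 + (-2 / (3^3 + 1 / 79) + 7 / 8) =58.56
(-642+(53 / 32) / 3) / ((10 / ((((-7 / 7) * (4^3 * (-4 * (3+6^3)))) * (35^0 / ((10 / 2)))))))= -17981068 / 25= -719242.72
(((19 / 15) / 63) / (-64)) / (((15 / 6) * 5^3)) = -19 / 18900000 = -0.00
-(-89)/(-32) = -89/32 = -2.78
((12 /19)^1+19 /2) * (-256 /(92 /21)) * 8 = -2069760 /437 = -4736.29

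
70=70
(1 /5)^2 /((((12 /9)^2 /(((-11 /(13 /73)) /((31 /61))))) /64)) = -175.03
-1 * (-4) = 4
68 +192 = 260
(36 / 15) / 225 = 4 / 375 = 0.01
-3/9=-1/3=-0.33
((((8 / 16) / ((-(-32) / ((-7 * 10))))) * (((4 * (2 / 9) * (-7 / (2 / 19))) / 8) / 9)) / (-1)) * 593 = -2760415 / 5184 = -532.49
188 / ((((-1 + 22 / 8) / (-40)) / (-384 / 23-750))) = 530430720 / 161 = 3294600.75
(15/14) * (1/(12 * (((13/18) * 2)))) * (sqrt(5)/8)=45 * sqrt(5)/5824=0.02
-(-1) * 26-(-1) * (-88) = -62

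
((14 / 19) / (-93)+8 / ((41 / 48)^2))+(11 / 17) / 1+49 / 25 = 17123091566 / 1262388975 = 13.56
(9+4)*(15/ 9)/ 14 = 65/ 42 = 1.55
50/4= 25/2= 12.50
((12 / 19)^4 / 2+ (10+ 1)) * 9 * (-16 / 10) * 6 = -623764368 / 651605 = -957.27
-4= -4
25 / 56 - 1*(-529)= 29649 / 56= 529.45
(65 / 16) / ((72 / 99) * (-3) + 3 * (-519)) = -715 / 274416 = -0.00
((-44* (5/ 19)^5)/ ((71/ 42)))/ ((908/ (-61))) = 88068750/ 39907287583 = 0.00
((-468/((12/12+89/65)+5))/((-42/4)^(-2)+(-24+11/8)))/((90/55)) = 65585520/38218931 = 1.72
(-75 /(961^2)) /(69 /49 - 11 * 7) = 3675 /3420721784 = 0.00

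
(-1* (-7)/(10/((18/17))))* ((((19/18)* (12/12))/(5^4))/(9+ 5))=19/212500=0.00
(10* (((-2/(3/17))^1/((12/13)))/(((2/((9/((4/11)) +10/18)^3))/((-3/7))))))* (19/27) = 15873438360845/52907904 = 300020.17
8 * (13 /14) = 52 /7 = 7.43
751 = 751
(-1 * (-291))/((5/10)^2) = 1164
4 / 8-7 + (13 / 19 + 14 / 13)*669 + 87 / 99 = 19115353 / 16302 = 1172.58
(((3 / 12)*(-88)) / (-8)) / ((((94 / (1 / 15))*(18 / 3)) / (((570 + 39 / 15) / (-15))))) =-31493 / 2538000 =-0.01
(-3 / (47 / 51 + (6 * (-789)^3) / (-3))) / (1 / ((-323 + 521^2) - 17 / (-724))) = -30032285697 / 36271853441540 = -0.00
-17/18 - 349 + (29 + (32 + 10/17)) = -88237/306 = -288.36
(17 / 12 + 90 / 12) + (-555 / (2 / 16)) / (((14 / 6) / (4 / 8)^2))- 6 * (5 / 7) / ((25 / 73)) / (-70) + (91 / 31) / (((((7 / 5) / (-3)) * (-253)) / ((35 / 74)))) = -1990456091977 / 4265807700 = -466.61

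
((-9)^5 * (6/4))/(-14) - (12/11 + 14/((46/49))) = 44704819/7084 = 6310.67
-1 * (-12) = 12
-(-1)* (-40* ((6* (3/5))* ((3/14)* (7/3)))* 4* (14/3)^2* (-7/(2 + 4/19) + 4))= -15680/3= -5226.67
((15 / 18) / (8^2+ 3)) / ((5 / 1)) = 1 / 402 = 0.00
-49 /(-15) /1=49 /15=3.27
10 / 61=0.16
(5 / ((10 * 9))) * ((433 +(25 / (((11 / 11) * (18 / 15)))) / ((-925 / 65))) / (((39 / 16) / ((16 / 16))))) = 383204 / 38961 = 9.84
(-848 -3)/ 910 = -851/ 910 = -0.94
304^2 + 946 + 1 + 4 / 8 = 186727 / 2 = 93363.50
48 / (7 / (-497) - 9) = -213 / 40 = -5.32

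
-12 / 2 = -6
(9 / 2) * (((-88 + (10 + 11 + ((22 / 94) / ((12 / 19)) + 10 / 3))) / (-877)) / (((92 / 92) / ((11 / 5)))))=1178067 / 1648760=0.71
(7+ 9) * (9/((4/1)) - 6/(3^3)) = 292/9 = 32.44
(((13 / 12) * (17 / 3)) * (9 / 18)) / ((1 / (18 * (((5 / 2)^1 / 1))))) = 1105 / 8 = 138.12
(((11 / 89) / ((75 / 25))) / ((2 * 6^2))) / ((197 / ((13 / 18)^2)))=1859 / 1227029472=0.00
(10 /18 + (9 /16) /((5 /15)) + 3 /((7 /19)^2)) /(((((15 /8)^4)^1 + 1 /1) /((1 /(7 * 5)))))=43975424 /844618635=0.05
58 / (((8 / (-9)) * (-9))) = 29 / 4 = 7.25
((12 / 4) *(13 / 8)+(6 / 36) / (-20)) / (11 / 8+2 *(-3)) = -584 / 555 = -1.05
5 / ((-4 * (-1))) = 1.25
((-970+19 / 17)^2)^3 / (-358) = -19967321152493533774822321 / 8641249702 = -2310698318076856.08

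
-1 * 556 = -556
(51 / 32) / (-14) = -51 / 448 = -0.11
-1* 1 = -1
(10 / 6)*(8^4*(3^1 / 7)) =20480 / 7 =2925.71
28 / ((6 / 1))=4.67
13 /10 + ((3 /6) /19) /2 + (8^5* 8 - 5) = 99613319 /380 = 262140.31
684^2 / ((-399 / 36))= -295488 / 7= -42212.57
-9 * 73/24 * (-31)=6789/8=848.62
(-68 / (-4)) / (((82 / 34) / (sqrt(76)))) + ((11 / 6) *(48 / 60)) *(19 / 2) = 209 / 15 + 578 *sqrt(19) / 41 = 75.38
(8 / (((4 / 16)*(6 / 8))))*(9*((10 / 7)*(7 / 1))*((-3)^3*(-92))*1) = 9538560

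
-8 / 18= -4 / 9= -0.44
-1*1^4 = -1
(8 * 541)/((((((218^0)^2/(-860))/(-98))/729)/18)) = 4786431108480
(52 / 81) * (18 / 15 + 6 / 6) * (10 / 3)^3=114400 / 2187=52.31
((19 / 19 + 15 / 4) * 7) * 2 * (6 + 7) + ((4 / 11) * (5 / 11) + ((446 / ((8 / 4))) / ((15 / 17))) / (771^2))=1865793689557 / 2157820830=864.67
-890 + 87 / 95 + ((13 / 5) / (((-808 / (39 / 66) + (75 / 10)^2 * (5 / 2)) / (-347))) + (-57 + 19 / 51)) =-584127260723 / 618139635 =-944.98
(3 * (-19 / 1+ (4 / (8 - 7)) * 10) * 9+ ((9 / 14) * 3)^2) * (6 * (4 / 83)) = 671166 / 4067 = 165.03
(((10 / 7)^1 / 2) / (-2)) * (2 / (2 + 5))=-5 / 49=-0.10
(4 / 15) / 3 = 4 / 45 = 0.09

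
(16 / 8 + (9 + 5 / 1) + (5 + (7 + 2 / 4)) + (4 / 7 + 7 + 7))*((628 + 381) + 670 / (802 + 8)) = 2740166 / 63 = 43494.70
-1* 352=-352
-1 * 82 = -82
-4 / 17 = -0.24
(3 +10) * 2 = 26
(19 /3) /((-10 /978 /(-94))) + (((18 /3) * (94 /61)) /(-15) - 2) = 3551480 /61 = 58220.98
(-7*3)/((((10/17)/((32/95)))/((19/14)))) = -408/25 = -16.32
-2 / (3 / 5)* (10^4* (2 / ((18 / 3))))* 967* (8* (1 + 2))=-773600000 / 3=-257866666.67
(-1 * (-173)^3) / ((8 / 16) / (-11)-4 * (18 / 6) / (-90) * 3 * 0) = -113909774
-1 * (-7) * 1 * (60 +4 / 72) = 7567 / 18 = 420.39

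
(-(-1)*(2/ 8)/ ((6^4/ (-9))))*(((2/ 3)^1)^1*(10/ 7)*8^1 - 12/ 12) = -0.01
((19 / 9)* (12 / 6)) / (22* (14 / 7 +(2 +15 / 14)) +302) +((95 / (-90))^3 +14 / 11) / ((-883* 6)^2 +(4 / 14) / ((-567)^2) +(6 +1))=295721312406915731 / 28966226302913997240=0.01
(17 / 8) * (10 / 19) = 85 / 76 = 1.12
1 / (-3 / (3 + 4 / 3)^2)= -169 / 27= -6.26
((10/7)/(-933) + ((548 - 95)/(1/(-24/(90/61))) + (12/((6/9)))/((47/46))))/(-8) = 5641243859/6139140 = 918.90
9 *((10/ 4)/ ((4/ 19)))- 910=-6425/ 8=-803.12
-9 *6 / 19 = -54 / 19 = -2.84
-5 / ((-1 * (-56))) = -5 / 56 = -0.09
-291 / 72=-97 / 24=-4.04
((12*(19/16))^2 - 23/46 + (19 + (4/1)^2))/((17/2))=3801/136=27.95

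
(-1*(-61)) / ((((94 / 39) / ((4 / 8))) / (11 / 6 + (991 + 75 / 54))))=1773941 / 141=12581.14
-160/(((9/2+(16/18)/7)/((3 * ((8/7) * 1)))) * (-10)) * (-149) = -1029888/583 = -1766.53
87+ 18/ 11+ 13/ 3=3068/ 33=92.97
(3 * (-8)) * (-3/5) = 72/5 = 14.40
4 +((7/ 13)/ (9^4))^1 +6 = 852937/ 85293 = 10.00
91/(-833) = -13/119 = -0.11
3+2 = 5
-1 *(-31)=31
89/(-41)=-89/41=-2.17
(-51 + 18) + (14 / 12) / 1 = -191 / 6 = -31.83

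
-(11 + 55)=-66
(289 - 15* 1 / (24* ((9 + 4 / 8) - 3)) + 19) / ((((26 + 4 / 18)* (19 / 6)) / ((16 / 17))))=864594 / 247741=3.49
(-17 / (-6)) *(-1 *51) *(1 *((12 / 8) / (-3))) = 289 / 4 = 72.25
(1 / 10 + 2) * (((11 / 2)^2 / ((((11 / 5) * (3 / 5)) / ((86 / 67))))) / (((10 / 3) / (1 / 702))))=3311 / 125424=0.03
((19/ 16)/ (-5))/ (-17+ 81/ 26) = 13/ 760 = 0.02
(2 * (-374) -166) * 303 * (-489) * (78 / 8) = 2640780441 / 2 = 1320390220.50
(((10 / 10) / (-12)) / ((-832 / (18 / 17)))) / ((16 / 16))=3 / 28288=0.00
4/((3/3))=4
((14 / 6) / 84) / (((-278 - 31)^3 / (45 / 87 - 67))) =482 / 7700447169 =0.00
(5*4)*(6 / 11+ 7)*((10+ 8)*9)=268920 / 11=24447.27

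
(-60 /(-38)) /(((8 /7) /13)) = 1365 /76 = 17.96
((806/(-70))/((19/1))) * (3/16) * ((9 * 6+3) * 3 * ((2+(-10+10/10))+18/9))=10881/112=97.15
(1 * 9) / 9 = 1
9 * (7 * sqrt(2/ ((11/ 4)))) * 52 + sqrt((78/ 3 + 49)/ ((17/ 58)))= 5 * sqrt(2958)/ 17 + 6552 * sqrt(22)/ 11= 2809.78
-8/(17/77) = -616/17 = -36.24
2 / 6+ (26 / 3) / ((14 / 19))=254 / 21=12.10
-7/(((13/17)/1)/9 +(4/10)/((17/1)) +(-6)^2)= -5355/27623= -0.19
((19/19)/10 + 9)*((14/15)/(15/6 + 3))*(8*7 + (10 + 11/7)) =7826/75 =104.35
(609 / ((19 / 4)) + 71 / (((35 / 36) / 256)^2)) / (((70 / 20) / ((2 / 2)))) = 229159670088 / 162925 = 1406534.73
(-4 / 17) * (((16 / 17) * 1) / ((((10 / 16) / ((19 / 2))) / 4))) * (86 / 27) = -1673216 / 39015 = -42.89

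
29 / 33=0.88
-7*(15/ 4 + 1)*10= -665/ 2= -332.50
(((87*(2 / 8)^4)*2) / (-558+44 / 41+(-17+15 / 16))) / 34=-3567 / 102239632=-0.00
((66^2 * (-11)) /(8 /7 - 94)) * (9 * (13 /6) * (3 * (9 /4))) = 6792093 /100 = 67920.93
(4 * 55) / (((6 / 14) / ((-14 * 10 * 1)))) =-71866.67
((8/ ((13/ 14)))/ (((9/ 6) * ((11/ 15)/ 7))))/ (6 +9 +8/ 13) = 1120/ 319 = 3.51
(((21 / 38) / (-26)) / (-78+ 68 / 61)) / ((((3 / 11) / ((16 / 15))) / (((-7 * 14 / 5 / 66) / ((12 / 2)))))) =-2989 / 55852875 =-0.00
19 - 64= -45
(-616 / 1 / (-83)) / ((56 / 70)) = 770 / 83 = 9.28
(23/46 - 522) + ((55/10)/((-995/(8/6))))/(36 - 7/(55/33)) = -99004733/189846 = -521.50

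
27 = 27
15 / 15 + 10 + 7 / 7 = 12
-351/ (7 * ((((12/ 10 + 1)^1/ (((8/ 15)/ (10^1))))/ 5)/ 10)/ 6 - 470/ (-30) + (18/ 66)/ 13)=-12046320/ 571433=-21.08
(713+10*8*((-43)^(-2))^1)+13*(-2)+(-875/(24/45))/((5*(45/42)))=2816347/7396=380.79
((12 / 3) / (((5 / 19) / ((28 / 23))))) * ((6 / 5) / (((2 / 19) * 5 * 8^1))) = 15162 / 2875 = 5.27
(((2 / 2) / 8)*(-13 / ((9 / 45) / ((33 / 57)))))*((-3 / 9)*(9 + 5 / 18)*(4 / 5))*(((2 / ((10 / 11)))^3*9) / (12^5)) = 31785611 / 7091712000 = 0.00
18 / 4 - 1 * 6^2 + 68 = 73 / 2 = 36.50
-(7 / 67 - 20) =1333 / 67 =19.90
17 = 17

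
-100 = -100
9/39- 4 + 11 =7.23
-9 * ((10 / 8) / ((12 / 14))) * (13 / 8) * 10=-6825 / 32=-213.28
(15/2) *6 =45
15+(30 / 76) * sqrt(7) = 15 * sqrt(7) / 38+15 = 16.04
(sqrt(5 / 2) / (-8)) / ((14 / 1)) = -sqrt(10) / 224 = -0.01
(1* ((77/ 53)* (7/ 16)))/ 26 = 539/ 22048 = 0.02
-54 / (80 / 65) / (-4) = 351 / 32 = 10.97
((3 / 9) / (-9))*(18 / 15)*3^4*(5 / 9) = -2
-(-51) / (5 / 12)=612 / 5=122.40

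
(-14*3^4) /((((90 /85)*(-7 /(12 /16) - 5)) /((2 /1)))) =6426 /43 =149.44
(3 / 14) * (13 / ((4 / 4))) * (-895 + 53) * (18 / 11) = -295542 / 77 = -3838.21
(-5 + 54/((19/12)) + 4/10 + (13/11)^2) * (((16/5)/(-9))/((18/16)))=-15155968/1551825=-9.77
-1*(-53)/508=53/508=0.10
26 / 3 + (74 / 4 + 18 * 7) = 919 / 6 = 153.17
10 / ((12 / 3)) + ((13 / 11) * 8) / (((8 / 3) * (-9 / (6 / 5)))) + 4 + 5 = 1213 / 110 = 11.03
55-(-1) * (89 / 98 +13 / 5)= 28669 / 490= 58.51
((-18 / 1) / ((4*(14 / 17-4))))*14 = 119 / 6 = 19.83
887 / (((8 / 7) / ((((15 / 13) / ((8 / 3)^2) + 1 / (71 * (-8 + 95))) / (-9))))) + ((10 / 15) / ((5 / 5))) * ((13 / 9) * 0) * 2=-5182819943 / 370027008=-14.01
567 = 567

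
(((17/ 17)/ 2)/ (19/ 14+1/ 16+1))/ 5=56/ 1355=0.04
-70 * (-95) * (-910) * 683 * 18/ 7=-10628163000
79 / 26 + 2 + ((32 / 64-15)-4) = -175 / 13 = -13.46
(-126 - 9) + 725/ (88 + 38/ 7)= -83215/ 654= -127.24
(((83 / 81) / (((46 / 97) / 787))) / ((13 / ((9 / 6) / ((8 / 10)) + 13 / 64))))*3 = 842706221 / 1033344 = 815.51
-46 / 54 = -23 / 27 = -0.85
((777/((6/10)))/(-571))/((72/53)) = -68635/41112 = -1.67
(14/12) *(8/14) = 2/3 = 0.67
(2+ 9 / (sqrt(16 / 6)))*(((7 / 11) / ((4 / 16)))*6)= 336 / 11+ 378*sqrt(6) / 11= 114.72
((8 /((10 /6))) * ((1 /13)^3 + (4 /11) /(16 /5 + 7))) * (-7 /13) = -2492056 /26704535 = -0.09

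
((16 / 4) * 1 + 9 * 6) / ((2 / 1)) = 29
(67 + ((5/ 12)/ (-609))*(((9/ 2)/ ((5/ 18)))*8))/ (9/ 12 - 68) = -54332/ 54607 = -0.99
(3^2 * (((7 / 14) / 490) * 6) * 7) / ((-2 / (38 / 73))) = -513 / 5110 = -0.10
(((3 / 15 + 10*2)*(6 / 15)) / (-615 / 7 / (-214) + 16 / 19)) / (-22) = -28462 / 97075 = -0.29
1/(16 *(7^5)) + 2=537825/268912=2.00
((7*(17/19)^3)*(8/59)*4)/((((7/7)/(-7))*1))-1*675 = -280863259/404681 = -694.04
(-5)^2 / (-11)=-25 / 11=-2.27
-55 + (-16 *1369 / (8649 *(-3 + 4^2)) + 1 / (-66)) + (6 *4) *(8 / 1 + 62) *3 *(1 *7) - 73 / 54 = 35223.44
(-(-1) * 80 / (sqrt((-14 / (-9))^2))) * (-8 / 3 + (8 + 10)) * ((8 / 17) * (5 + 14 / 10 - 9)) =-114816 / 119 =-964.84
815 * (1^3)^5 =815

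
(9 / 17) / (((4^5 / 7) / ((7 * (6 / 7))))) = 189 / 8704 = 0.02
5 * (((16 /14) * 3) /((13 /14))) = 240 /13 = 18.46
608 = 608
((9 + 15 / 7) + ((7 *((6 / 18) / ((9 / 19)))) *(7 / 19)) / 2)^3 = 94507253875 / 54010152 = 1749.81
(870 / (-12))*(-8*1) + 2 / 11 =6382 / 11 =580.18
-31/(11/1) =-31/11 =-2.82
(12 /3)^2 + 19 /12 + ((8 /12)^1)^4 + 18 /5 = 34637 /1620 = 21.38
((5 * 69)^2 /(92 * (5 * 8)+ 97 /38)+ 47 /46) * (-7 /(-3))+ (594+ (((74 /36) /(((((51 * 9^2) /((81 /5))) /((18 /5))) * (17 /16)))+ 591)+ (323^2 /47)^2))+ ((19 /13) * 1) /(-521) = 489928447744366543681003 /99404717117779450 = 4928623.73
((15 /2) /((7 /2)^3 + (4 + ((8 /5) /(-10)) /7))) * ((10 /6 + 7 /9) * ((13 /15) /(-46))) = -9100 /1234341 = -0.01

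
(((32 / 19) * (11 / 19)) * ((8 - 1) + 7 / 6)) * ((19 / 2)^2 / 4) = 539 / 3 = 179.67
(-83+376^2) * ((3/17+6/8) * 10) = 44507295/34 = 1309038.09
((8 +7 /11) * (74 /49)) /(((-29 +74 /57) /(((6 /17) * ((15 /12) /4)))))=-0.05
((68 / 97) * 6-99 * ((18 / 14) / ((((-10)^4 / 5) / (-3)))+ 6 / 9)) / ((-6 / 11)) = 306741303 / 2716000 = 112.94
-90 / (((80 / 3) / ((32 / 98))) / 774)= -41796 / 49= -852.98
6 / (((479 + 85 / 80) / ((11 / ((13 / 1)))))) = 1056 / 99853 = 0.01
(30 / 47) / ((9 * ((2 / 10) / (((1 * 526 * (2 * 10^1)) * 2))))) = 1052000 / 141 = 7460.99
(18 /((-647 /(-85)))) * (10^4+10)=15315300 /647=23671.25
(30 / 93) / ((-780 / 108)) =-18 / 403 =-0.04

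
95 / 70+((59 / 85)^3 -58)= -484125819 / 8597750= -56.31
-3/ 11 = -0.27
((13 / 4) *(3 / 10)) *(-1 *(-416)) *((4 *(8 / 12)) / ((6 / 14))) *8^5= 1240465408 / 15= 82697693.87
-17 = -17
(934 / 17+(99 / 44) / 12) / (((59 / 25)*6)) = 374875 / 96288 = 3.89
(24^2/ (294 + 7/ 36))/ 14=10368/ 74137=0.14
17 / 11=1.55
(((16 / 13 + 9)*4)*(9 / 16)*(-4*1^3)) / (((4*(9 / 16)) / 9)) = -4788 / 13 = -368.31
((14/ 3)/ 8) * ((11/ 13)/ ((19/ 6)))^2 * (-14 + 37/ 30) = -324401/ 610090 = -0.53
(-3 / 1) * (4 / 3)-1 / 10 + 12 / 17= -3.39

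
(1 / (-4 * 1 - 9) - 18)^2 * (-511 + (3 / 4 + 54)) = -100785625 / 676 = -149091.16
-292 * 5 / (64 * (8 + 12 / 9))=-1095 / 448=-2.44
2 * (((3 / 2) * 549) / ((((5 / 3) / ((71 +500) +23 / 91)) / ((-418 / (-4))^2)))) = 6164611783.99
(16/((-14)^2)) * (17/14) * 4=136/343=0.40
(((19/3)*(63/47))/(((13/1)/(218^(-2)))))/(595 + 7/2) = 1/43555746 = 0.00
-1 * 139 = -139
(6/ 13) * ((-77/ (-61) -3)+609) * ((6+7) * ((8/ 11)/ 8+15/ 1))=36894828/ 671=54984.84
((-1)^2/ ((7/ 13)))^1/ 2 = 13/ 14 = 0.93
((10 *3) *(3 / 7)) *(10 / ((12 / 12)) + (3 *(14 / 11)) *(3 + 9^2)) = 327420 / 77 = 4252.21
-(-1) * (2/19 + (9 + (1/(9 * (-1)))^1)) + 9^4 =1123469/171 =6569.99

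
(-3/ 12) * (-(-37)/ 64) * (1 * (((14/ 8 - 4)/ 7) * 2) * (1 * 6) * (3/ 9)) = 333/ 1792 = 0.19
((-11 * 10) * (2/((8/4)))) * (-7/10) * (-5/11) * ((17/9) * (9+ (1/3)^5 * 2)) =-1302455/2187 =-595.54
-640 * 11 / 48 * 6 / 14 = -440 / 7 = -62.86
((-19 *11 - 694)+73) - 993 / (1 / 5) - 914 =-6709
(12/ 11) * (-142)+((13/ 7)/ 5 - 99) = -97612/ 385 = -253.54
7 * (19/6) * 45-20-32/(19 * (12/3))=37129/38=977.08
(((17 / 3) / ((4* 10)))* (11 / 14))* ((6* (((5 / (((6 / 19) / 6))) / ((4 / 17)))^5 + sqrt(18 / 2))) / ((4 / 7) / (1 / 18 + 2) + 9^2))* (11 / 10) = 836177830763774078723 / 8622489600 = 96976380321.04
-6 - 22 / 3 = -40 / 3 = -13.33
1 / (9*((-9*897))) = -0.00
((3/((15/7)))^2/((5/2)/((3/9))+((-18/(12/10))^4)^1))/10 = 49/12658125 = 0.00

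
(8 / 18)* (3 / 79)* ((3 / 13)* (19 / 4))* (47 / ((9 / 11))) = 9823 / 9243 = 1.06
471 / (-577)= -471 / 577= -0.82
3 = 3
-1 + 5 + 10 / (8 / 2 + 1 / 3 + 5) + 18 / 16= 347 / 56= 6.20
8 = 8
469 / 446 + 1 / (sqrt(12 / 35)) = 469 / 446 + sqrt(105) / 6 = 2.76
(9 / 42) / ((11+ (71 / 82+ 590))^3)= 275684 / 280490047856613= 0.00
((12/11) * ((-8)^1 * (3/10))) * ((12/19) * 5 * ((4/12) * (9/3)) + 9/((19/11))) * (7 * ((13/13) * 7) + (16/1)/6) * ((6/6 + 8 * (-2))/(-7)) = -3548880/1463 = -2425.76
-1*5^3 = -125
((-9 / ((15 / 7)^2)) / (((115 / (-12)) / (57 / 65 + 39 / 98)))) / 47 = 48726 / 8783125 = 0.01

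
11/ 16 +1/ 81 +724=939211/ 1296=724.70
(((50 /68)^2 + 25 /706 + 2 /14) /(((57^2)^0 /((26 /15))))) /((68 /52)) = 115685739 /121400230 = 0.95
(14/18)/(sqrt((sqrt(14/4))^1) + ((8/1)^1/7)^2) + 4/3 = -52706752 * sqrt(14)/61192575 - 98240684/61192575 + 68841472 * 2^(3/4) * 7^(1/4)/61192575 + 40353607 * 2^(1/4) * 7^(3/4)/61192575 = 1.62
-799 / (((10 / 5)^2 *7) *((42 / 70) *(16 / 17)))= -67915 / 1344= -50.53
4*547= 2188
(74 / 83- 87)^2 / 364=7297087 / 358228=20.37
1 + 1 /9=1.11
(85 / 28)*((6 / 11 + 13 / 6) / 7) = 15215 / 12936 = 1.18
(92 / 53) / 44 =23 / 583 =0.04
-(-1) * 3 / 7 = 3 / 7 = 0.43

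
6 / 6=1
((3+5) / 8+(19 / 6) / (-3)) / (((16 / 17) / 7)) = -119 / 288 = -0.41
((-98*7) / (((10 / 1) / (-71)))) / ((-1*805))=-3479 / 575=-6.05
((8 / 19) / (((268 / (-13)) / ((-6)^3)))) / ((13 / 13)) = 5616 / 1273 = 4.41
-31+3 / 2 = -59 / 2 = -29.50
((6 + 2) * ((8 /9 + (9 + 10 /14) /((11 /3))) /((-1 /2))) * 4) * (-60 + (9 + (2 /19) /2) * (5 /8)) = 23146880 /1881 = 12305.62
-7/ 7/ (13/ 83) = -83/ 13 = -6.38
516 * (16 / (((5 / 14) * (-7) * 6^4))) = -344 / 135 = -2.55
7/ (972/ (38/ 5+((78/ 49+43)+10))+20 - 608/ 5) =-59255/ 727744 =-0.08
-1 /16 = -0.06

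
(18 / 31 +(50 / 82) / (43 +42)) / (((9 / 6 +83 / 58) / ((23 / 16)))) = 8471567 / 29385520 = 0.29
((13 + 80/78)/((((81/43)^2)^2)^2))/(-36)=-6393445551847747/2601640345147984764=-0.00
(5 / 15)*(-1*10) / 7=-10 / 21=-0.48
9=9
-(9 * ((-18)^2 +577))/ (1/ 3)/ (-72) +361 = 5591/ 8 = 698.88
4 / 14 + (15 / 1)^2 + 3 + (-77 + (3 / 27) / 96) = 914983 / 6048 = 151.29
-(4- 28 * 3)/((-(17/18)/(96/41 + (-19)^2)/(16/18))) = -19068160/697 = -27357.47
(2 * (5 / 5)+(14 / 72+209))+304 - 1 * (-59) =20671 / 36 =574.19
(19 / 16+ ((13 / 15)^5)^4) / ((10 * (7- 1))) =6622067207549429460942691 / 319224646087646484375000000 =0.02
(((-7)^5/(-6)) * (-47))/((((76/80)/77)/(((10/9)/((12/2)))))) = -3041226650/1539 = -1976105.69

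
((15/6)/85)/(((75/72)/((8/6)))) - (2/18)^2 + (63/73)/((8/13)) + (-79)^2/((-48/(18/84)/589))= -9236948059033/562917600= -16409.06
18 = 18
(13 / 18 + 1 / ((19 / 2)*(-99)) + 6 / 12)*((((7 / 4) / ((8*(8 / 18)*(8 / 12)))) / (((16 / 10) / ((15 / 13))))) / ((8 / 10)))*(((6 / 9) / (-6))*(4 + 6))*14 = -70345625 / 5564416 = -12.64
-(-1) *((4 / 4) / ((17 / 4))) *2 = 8 / 17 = 0.47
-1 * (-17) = 17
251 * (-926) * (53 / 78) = -6159289 / 39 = -157930.49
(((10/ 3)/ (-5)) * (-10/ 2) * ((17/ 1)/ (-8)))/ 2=-85/ 24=-3.54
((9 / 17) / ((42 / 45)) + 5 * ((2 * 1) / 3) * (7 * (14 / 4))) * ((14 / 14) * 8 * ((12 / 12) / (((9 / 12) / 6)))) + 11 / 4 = 7519447 / 1428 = 5265.72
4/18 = 0.22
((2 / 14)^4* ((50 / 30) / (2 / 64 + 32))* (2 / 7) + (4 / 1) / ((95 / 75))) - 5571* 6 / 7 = -4771.98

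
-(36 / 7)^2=-1296 / 49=-26.45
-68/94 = -34/47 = -0.72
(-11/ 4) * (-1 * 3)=33/ 4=8.25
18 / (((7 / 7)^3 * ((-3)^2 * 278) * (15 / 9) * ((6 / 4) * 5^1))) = 2 / 3475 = 0.00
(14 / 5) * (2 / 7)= 4 / 5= 0.80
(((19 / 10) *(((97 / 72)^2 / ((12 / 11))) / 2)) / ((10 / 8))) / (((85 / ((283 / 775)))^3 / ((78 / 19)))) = 30495714461069 / 74096361393750000000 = 0.00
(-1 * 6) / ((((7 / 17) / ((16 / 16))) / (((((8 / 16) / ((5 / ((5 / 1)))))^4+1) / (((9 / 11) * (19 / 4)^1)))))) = -3179 / 798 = -3.98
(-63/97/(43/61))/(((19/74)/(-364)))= 103515048/79249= 1306.20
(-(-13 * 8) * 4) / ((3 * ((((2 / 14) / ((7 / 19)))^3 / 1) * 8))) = 6117748 / 20577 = 297.31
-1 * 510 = -510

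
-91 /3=-30.33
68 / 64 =17 / 16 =1.06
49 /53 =0.92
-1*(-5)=5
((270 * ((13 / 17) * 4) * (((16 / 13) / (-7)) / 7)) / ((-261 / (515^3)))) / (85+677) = 43709080000 / 3067939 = 14247.05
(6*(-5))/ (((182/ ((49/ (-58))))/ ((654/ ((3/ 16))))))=183120/ 377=485.73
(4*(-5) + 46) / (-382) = -13 / 191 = -0.07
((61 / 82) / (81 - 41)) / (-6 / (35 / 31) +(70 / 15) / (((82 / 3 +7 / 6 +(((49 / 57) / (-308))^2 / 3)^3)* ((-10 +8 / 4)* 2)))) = -81771448731387464105874139 / 23411332524315727852202849952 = -0.00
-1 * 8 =-8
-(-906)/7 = 906/7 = 129.43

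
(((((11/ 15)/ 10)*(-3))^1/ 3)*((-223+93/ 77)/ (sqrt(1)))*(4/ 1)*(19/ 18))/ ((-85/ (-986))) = 18819956/ 23625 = 796.61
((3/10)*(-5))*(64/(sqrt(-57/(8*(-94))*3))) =-128*sqrt(893)/19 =-201.32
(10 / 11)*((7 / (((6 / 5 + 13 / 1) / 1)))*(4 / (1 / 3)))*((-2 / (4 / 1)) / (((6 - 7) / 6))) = 12600 / 781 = 16.13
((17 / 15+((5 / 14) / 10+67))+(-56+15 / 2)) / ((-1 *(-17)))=8261 / 7140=1.16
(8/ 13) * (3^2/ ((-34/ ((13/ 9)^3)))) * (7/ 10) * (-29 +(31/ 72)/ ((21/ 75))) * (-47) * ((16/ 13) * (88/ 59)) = -814.24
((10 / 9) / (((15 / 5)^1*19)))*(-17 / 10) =-17 / 513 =-0.03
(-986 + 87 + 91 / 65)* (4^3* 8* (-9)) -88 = 20680264 / 5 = 4136052.80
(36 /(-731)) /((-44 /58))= 522 /8041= 0.06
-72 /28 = -18 /7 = -2.57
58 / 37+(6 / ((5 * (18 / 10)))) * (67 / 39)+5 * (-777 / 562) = -4.20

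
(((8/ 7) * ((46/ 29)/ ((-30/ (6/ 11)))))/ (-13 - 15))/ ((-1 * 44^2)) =-23/ 37827020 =-0.00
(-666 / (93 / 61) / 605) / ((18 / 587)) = -1324859 / 56265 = -23.55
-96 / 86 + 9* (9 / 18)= 291 / 86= 3.38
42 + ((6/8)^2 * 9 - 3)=44.06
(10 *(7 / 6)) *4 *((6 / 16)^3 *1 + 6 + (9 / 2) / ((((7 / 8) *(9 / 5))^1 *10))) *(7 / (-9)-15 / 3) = -1476605 / 864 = -1709.03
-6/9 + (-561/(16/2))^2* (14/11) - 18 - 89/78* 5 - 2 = 7777891/1248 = 6232.28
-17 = -17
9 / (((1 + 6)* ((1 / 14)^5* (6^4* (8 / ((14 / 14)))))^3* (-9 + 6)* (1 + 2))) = -678223072849 / 34012224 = -19940.57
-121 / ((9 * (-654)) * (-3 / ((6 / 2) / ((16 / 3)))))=-121 / 31392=-0.00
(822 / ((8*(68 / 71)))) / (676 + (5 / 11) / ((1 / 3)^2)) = 320991 / 2034832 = 0.16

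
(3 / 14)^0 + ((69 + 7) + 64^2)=4173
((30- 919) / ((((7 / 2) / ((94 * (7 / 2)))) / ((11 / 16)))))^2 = 211244109769 / 64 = 3300689215.14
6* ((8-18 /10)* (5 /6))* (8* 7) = 1736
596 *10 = 5960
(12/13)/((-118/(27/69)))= -54/17641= -0.00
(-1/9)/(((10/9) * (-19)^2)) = -1/3610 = -0.00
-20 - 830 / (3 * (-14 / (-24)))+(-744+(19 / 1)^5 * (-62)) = -1074635634 / 7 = -153519376.29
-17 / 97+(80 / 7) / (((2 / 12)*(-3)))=-15639 / 679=-23.03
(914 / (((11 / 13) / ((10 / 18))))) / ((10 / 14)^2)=582218 / 495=1176.20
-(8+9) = -17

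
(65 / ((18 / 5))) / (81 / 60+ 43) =3250 / 7983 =0.41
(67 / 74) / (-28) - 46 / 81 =-100739 / 167832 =-0.60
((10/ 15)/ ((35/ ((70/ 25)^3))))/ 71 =784/ 133125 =0.01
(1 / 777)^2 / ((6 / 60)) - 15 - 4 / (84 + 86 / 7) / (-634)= -15.00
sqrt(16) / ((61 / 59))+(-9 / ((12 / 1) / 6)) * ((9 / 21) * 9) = -11519 / 854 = -13.49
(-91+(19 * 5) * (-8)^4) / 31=389029 / 31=12549.32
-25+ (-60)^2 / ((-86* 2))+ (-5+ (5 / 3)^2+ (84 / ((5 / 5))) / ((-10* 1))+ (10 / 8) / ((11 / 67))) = -4166651 / 85140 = -48.94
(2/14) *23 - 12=-61/7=-8.71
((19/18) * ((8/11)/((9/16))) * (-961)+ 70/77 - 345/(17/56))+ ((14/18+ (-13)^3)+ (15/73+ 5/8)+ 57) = -40562515249/8845848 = -4585.49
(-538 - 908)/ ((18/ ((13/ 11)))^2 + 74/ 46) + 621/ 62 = 215356521/ 56292590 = 3.83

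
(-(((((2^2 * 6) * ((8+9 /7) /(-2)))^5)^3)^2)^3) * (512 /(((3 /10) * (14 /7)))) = -165818488756383249582312180822181253034577499543888665237545767840011396738517049284008988460660784208170724619247962988889439871100384782289316439184679845468461911748116480000000000000000000000000000000000000000000000000000000000000000000000000000000000000000000 /11450477594321044359340126713545146077054004823284978858214566372120240027249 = -14481360047254470058706940000000000000000000000000000000000000000000000000000000000000000000000000000000000000000000000000000000000000000000000000000000000000000000000000000000000000000000.00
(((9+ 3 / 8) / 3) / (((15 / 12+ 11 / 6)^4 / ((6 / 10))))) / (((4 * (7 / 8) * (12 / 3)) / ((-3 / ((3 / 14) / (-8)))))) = 311040 / 1874161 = 0.17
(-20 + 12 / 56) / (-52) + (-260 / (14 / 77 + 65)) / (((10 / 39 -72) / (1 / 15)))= 280560695 / 730244424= 0.38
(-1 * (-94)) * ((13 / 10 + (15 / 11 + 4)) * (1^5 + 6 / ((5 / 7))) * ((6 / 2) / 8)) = 4857591 / 2200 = 2208.00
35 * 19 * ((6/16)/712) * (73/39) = 48545/74048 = 0.66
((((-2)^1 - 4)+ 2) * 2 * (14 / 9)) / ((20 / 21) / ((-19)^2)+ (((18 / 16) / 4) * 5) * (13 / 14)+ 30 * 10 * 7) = -18113536 / 3058563705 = -0.01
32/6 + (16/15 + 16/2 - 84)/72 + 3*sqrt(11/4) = 1159/270 + 3*sqrt(11)/2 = 9.27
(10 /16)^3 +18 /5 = 9841 /2560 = 3.84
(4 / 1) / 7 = 4 / 7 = 0.57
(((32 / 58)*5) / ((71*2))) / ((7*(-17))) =-40 / 245021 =-0.00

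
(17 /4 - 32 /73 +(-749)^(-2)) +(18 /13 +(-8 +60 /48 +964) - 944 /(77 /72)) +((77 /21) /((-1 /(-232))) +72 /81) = 98171376970703 /105413209902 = 931.30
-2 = -2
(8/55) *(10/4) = 4/11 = 0.36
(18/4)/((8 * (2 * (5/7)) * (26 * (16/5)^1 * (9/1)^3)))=7/1078272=0.00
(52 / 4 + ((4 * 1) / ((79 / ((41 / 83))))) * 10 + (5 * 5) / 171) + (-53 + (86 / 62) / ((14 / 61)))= -16330962629 / 486621198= -33.56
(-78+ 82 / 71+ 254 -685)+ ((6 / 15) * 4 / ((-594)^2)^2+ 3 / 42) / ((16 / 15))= -5236304453827771 / 10312190286552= -507.78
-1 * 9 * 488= -4392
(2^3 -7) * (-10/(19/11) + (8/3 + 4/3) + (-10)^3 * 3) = -57034/19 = -3001.79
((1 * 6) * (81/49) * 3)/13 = 1458/637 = 2.29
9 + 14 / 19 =185 / 19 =9.74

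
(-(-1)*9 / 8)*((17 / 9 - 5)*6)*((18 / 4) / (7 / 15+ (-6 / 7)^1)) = 242.01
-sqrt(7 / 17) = -sqrt(119) / 17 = -0.64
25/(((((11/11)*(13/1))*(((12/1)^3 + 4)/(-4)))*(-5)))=5/5629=0.00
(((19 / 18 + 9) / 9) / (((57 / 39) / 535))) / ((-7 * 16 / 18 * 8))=-1258855 / 153216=-8.22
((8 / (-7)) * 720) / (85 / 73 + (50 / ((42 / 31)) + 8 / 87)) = -2286360 / 106033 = -21.56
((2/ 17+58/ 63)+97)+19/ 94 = 9890255/ 100674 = 98.24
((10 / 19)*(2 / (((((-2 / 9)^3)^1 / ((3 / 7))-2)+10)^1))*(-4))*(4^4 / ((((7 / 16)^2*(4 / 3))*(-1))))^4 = -6382393305518410039296 / 11938902871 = -534587924408.15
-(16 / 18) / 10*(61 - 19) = -3.73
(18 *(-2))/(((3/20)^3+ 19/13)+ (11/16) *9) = -3744000/795851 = -4.70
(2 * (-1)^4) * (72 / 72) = 2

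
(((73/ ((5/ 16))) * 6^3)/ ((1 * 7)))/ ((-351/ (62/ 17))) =-579328/ 7735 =-74.90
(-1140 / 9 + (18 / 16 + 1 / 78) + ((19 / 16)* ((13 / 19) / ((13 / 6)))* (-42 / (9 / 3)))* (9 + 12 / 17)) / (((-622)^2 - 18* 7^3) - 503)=-312025 / 672205976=-0.00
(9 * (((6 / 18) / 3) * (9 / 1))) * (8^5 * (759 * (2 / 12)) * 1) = 37306368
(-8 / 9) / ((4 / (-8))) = 16 / 9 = 1.78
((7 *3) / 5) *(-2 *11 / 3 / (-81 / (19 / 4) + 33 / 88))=23408 / 12675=1.85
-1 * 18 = -18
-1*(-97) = 97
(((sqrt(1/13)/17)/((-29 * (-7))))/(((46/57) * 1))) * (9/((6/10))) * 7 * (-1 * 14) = -0.15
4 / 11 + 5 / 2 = 63 / 22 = 2.86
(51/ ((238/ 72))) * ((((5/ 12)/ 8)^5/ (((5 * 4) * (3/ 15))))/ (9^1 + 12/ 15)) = 15625/ 103582531584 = 0.00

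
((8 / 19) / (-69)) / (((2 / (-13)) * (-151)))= -52 / 197961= -0.00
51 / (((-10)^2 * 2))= 51 / 200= 0.26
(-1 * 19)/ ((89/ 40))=-760/ 89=-8.54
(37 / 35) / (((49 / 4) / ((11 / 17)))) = 1628 / 29155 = 0.06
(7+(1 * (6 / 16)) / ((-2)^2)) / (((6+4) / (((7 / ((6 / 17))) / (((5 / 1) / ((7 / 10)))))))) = 189091 / 96000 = 1.97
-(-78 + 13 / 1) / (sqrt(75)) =13* sqrt(3) / 3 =7.51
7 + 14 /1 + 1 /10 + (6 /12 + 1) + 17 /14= 1667 /70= 23.81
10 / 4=5 / 2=2.50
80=80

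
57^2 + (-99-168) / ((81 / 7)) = 87100 / 27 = 3225.93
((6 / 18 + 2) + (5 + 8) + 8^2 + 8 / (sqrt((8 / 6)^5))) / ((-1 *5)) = -238 / 15 -9 *sqrt(3) / 20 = -16.65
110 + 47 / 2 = 267 / 2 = 133.50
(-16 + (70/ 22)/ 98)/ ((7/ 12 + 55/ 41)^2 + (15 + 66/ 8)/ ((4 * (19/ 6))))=-2.88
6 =6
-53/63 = -0.84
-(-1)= 1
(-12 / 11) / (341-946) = 12 / 6655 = 0.00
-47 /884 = -0.05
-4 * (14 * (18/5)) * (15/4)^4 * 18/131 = -5740875/1048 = -5477.93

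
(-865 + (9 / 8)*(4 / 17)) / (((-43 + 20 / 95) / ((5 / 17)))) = 2793095 / 469914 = 5.94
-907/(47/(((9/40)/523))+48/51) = -138771/16715224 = -0.01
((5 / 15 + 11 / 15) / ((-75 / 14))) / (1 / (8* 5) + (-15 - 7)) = 1792 / 197775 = 0.01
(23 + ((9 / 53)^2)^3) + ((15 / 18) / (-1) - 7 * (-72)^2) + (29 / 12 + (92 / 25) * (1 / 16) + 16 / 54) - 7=-542631789729014029 / 14960943762075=-36269.89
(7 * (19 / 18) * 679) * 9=90307 / 2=45153.50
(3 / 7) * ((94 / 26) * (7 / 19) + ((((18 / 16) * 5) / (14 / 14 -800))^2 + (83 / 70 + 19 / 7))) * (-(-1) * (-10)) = -792012890433 / 35321450528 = -22.42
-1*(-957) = 957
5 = 5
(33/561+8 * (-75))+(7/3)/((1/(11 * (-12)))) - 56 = -16387/17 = -963.94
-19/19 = -1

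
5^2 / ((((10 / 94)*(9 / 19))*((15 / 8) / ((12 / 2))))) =14288 / 9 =1587.56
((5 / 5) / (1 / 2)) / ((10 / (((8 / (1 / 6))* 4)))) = 192 / 5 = 38.40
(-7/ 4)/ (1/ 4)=-7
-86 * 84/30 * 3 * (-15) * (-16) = -173376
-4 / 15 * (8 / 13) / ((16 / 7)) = -14 / 195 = -0.07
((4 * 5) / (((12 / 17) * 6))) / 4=85 / 72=1.18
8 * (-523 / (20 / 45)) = -9414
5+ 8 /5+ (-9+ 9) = 33 /5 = 6.60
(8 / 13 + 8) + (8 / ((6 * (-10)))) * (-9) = 638 / 65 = 9.82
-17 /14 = -1.21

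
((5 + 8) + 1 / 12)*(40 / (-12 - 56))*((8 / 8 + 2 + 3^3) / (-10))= 785 / 34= 23.09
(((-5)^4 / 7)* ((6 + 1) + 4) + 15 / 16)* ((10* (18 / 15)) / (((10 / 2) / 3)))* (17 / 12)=1123071 / 112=10027.42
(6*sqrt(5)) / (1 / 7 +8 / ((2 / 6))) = 0.56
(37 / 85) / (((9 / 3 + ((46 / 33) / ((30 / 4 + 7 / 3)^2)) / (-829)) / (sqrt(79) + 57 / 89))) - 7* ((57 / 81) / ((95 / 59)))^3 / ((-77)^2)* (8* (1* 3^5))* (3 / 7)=2079599378662879 / 192208625387596125 + 1174499843* sqrt(79) / 8094479025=1.30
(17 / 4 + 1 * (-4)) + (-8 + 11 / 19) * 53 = -29873 / 76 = -393.07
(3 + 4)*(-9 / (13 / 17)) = -1071 / 13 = -82.38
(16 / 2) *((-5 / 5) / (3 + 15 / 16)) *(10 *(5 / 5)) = -1280 / 63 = -20.32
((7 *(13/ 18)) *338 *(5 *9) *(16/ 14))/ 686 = 43940/ 343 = 128.10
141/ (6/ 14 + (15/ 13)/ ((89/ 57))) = 380653/ 3152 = 120.77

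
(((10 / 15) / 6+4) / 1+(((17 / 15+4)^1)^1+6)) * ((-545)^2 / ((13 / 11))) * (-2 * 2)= -1793080520 / 117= -15325474.53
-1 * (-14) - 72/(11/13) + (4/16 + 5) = -65.84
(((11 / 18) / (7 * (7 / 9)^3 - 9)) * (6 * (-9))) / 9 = 2673 / 4160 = 0.64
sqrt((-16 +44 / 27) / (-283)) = 2*sqrt(82353) / 2547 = 0.23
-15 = -15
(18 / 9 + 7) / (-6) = -3 / 2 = -1.50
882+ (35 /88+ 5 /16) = 155357 /176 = 882.71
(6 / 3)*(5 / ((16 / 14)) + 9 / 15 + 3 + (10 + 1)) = 759 / 20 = 37.95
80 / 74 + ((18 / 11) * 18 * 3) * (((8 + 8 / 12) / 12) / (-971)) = 401266 / 395197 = 1.02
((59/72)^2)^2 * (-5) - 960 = -25859488565/26873856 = -962.25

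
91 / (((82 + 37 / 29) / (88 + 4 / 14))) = 77662 / 805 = 96.47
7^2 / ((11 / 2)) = 98 / 11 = 8.91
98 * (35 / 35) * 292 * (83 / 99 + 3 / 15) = 29714.39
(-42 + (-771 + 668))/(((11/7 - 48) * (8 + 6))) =29/130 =0.22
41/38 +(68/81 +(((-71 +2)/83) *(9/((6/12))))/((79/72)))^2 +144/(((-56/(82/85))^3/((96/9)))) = 372271219053864027639947/2257953006164255867250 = 164.87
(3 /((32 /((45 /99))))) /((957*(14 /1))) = 0.00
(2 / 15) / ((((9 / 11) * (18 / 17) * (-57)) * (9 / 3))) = -187 / 207765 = -0.00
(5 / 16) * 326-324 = -1777 / 8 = -222.12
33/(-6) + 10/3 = -13/6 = -2.17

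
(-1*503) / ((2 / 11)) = -5533 / 2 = -2766.50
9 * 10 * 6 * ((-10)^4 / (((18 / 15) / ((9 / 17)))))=40500000 / 17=2382352.94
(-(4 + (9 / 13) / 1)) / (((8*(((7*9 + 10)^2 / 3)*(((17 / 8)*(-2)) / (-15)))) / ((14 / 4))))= -19215 / 4710836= -0.00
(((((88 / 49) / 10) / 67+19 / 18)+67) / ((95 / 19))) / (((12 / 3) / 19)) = 382074173 / 5909400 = 64.66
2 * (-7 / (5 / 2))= -28 / 5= -5.60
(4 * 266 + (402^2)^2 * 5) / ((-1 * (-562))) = 65289632572 / 281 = 232347446.88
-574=-574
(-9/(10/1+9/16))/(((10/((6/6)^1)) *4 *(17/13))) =-18/1105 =-0.02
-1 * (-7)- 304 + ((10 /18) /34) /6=-545287 /1836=-297.00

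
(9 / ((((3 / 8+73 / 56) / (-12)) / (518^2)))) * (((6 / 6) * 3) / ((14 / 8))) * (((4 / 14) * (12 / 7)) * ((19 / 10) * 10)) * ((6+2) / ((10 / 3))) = -155336859648 / 235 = -661007913.40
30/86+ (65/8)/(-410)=9281/28208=0.33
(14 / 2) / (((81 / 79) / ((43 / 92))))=23779 / 7452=3.19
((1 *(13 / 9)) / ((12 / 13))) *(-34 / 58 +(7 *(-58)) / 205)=-2578771 / 642060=-4.02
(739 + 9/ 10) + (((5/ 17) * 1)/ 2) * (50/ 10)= 740.64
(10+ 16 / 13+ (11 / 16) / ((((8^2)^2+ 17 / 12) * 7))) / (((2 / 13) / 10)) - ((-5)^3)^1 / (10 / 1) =1022225655 / 1376732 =742.50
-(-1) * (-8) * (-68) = 544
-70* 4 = -280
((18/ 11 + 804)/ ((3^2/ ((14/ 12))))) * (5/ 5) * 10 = 103390/ 99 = 1044.34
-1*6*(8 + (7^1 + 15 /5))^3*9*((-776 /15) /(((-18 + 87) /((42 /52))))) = 285114816 /1495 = 190712.25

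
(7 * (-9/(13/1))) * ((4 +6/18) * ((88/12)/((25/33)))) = -5082/25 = -203.28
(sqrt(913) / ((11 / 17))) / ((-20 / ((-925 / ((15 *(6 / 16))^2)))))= 10064 *sqrt(913) / 4455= 68.26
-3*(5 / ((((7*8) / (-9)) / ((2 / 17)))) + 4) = -5577 / 476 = -11.72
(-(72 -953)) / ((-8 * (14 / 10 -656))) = 4405 / 26184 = 0.17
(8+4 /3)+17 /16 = 499 /48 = 10.40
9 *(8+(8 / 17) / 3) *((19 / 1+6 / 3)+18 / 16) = 27612 / 17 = 1624.24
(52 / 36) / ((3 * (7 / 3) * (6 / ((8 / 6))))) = 26 / 567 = 0.05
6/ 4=3/ 2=1.50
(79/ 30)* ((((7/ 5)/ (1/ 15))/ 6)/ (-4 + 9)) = 553/ 300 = 1.84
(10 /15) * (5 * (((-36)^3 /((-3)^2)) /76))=-4320 /19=-227.37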